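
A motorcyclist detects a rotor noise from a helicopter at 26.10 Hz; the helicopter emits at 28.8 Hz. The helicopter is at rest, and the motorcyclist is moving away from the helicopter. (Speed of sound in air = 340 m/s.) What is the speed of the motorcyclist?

f' = f · (v − v_o)/v ⇒ v_o = v · |f'/f − 1|.
v_o = 340 × |26.10/28.8 − 1| = 340 × 0.09375 ≈ 32 m/s.

32 m/s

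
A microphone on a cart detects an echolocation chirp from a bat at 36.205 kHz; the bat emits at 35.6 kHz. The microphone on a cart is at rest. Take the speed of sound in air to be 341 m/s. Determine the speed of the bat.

5.7 m/s

f' > f, so the bat is approaching.
f' = f · v/(v − v_s) ⇒ v_s = v · |1 − f/f'|.
v_s = 341 × |1 − 35.6/36.205| = 341 × 0.01671 ≈ 5.7 m/s.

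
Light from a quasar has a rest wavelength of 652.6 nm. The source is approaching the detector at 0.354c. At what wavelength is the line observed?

Relativistic Doppler for wavelength: λ' = λ₀ · √((1 − β)/(1 + β)).
λ' = 652.6 × √(0.6460/1.3540) = 652.6 × 0.69073 ≈ 450.8 nm.

450.8 nm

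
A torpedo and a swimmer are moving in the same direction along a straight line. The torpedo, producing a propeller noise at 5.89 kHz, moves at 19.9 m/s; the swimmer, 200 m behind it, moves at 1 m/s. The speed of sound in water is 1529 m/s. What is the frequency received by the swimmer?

The swimmer is behind, so the torpedo is moving away from it while the swimmer is moving toward the torpedo.
General Doppler shift: f' = f · (v + v_o)/(v + v_s).
f' = 5.89 × (1529 + 1)/(1529 + 19.9) = 5.89 × 1530/1548.9 ≈ 5.82 kHz.

5.82 kHz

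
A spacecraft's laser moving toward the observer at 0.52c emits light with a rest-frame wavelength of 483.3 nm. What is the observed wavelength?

Relativistic Doppler for wavelength: λ' = λ₀ · √((1 − β)/(1 + β)).
λ' = 483.3 × √(0.4800/1.5200) = 483.3 × 0.56195 ≈ 271.6 nm.

271.6 nm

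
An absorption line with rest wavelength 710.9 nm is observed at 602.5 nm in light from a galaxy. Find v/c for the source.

0.164

λ'/λ₀ = 0.8475 < 1 (blueshift), so the source is approaching.
λ'/λ₀ = √((1 − β)/(1 + β)) for an approaching source ⇒ β = (1 − r²)/(1 + r²) with r = λ'/λ₀.
β = (1 − 0.7183)/(1 + 0.7183) ≈ 0.164.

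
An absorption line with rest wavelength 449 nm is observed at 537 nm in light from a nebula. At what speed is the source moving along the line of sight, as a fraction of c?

0.177c

λ'/λ₀ = 1.1960 > 1 (redshift), so the source is receding.
λ'/λ₀ = √((1 + β)/(1 − β)) for a receding source ⇒ β = (r² − 1)/(r² + 1) with r = λ'/λ₀.
β = (1.4304 − 1)/(1.4304 + 1) ≈ 0.177.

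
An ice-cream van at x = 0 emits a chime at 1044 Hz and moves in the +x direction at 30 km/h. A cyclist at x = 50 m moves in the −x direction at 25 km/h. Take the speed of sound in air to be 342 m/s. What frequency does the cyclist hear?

30 km/h = 8.333 m/s; 25 km/h = 6.944 m/s.
The observer lies on the +x side, so the source is heading toward the observer and the observer is heading toward the source.
Both move, so f' = f · (v + v_o)/(v − v_s).
f' = 1044 × (342 + 6.944)/(342 − 8.333) = 1044 × 348.94/333.67 ≈ 1092 Hz.

1092 Hz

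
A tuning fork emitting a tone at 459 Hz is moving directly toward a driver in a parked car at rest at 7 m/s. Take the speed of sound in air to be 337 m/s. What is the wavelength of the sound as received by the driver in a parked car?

With the source moving toward a stationary observer, f' = f · v/(v − v_s).
f' = 459 × 337/(337 − 7) ≈ 469 Hz.
λ' = v/f' = 337/468.736 ≈ 71.9 cm.

71.9 cm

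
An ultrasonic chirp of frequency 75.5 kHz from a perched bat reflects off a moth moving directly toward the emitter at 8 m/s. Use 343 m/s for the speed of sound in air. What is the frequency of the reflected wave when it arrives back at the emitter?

79.1 kHz

The moth first receives the wave as a moving observer: f₁ = f₀ · (v + u)/v = 75.5 × (343 + 8)/343 ≈ 77.3 kHz.
The reflection then acts as a moving source: f₂ = f₁ · v/(v − u) ≈ 79.1 kHz.
Equivalently f₂ = f₀ · (v + u)/(v − u).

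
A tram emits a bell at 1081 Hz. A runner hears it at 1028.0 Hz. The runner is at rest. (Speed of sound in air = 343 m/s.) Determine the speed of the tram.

17.7 m/s

f' < f, so the tram is receding.
f' = f · v/(v + v_s) ⇒ v_s = v · |1 − f/f'|.
v_s = 343 × |1 − 1081/1028.0| = 343 × 0.05156 ≈ 17.7 m/s.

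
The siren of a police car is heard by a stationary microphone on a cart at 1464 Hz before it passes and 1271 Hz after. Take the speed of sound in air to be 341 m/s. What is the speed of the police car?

f₁/f₂ = (v + v_s)/(v − v_s), so v_s = v · (f₁ − f₂)/(f₁ + f₂).
v_s = 341 × (1464 − 1271)/(1464 + 1271) = 341 × 193/2735 ≈ 24.1 m/s.

24.1 m/s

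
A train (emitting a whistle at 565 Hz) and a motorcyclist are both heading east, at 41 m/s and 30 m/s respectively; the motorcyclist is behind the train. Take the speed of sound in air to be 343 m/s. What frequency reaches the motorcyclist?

549 Hz

The motorcyclist is behind, so the train is moving away from it while the motorcyclist is moving toward the train.
With source receding and observer approaching, f' = f · (v + v_o)/(v + v_s).
f' = 565 × (343 + 30)/(343 + 41) = 565 × 373/384 ≈ 549 Hz.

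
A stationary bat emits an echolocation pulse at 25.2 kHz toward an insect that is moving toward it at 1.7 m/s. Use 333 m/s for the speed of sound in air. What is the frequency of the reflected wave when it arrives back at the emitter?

At the insect (a moving observer), f₁ = f₀ · (v + u)/v = 25.2 × 334.7/333 ≈ 25.3 kHz.
The reflection then acts as a moving source: f₂ = f₁ · v/(v − u) ≈ 25.5 kHz.
Equivalently f₂ = f₀ · (v + u)/(v − u).

25.5 kHz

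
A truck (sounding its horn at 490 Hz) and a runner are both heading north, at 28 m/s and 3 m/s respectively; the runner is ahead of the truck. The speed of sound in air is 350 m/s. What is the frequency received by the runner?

528 Hz

The runner is ahead, so the truck is moving toward it while the runner is moving away from the truck.
Both move, so f' = f · (v − v_o)/(v − v_s).
f' = 490 × (350 − 3)/(350 − 28) = 490 × 347/322 ≈ 528 Hz.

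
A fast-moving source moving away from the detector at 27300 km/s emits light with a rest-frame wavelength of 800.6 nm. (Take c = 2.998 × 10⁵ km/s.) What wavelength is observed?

β = v/c = 27300/299800 = 0.0911.
Relativistic Doppler for wavelength: λ' = λ₀ · √((1 + β)/(1 − β)).
λ' = 800.6 × √(1.0911/0.9089) = 800.6 × 1.09561 ≈ 877.1 nm.

877.1 nm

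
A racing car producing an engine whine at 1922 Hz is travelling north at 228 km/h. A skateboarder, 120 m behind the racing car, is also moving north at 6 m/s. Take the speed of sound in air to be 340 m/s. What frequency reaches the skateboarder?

1649 Hz

228 km/h = 63.33 m/s.
The skateboarder is behind, so the racing car is moving away from it while the skateboarder is moving toward the racing car.
With source receding and observer approaching, f' = f · (v + v_o)/(v + v_s).
f' = 1922 × (340 + 6)/(340 + 63.33) = 1922 × 346/403.33 ≈ 1649 Hz.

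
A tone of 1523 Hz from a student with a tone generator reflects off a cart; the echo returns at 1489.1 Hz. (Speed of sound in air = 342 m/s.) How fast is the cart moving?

3.8 m/s

Double Doppler shift off a moving reflector: f₂ = f₀ · (v + u)/(v − u) (u > 0 toward emitter).
Rearranging, u = v · (f₂ − f₀)/(f₂ + f₀) = 342 × -33.9/3012.1 ≈ -3.8 m/s.
So the cart is moving at 3.8 m/s away from the emitter.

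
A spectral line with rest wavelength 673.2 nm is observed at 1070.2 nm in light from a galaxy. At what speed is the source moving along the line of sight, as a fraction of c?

λ'/λ₀ = 1.5897 > 1 (redshift), so the source is receding.
λ'/λ₀ = √((1 + β)/(1 − β)) for a receding source ⇒ β = (r² − 1)/(r² + 1) with r = λ'/λ₀.
β = (2.5272 − 1)/(2.5272 + 1) ≈ 0.433.

0.433c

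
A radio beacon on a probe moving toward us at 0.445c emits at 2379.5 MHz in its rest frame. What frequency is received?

Relativistic Doppler for frequency: f' = f₀ · √((1 + β)/(1 − β)).
f' = 2379.5 × √(1.4450/0.5550) = 2379.5 × 1.61357 ≈ 3839.5 MHz.

3839.5 MHz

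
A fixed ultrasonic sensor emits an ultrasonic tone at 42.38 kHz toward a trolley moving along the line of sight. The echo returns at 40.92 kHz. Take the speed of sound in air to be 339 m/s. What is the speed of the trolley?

Double Doppler shift off a moving reflector: f₂ = f₀ · (v + u)/(v − u) (u > 0 toward emitter).
Rearranging, u = v · (f₂ − f₀)/(f₂ + f₀) = 339 × -1.46/83.30 ≈ -5.9 m/s.
So the trolley is moving at 5.9 m/s away from the emitter.

5.9 m/s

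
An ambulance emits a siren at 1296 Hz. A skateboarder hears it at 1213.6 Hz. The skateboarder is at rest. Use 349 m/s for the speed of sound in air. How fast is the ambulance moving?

f' < f, so the ambulance is receding.
f' = f · v/(v + v_s) ⇒ v_s = v · |1 − f/f'|.
v_s = 349 × |1 − 1296/1213.6| = 349 × 0.0679 ≈ 23.7 m/s.

23.7 m/s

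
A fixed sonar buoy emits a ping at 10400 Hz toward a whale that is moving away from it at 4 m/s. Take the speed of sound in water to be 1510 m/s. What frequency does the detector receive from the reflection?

The whale first receives the wave as a moving observer: f₁ = f₀ · (v − u)/v = 10400 × (1510 − 4)/1510 ≈ 10372 Hz.
On reflection it acts as a source moving away from the stationary detector: f₂ = f₁ · v/(v + u) = 10372 × 1510/1514 ≈ 10345 Hz.

10345 Hz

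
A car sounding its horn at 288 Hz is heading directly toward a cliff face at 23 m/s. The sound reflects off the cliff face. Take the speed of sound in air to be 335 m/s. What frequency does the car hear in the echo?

The cliff face receives the sound from a moving source: f₁ = f₀ · v/(v − v_e) = 288 × 335/312 ≈ 309 Hz.
On the return leg the car is a moving observer: f₂ = f₁ · (v + v_e)/v = 309 × 358/335 ≈ 330 Hz.

330 Hz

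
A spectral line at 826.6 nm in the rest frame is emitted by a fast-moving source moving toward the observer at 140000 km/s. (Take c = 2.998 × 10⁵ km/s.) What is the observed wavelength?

β = v/c = 140000/299800 = 0.4670.
Relativistic Doppler for wavelength: λ' = λ₀ · √((1 − β)/(1 + β)).
λ' = 826.6 × √(0.5330/1.4670) = 826.6 × 0.60278 ≈ 498.3 nm.

498.3 nm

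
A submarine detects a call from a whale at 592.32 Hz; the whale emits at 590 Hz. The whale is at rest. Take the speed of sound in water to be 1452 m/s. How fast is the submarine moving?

f' > f, so the submarine is approaching.
f' = f · (v + v_o)/v ⇒ v_o = v · |f'/f − 1|.
v_o = 1452 × |592.32/590 − 1| = 1452 × 0.003932 ≈ 5.7 m/s.

5.7 m/s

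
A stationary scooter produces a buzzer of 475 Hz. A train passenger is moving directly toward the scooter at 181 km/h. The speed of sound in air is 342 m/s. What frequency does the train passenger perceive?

545 Hz

181 km/h = 50.28 m/s.
Only the observer moves, toward the source, so f' = f · (v + v_o)/v.
f' = 475 × (342 + 50.28)/342 = 475 × 392.28/342 ≈ 545 Hz.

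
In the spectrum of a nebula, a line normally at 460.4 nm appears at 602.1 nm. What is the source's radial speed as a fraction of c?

0.262

λ'/λ₀ = 1.3078 > 1 (redshift), so the source is receding.
λ'/λ₀ = √((1 + β)/(1 − β)) for a receding source ⇒ β = (r² − 1)/(r² + 1) with r = λ'/λ₀.
β = (1.7103 − 1)/(1.7103 + 1) ≈ 0.262.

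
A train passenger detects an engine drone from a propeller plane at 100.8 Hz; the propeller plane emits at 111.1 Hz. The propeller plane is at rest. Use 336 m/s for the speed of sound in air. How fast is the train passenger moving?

f' < f, so the train passenger is receding.
f' = f · (v − v_o)/v ⇒ v_o = v · |f'/f − 1|.
v_o = 336 × |100.8/111.1 − 1| = 336 × 0.09271 ≈ 31 m/s.

31 m/s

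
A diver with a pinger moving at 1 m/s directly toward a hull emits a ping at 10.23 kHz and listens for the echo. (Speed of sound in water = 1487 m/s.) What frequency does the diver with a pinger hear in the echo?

10.24 kHz

The hull receives the sound from a moving source: f₁ = f₀ · v/(v − v_e) = 10.23 × 1487/1486 ≈ 10.24 kHz.
On the return leg the diver with a pinger is a moving observer: f₂ = f₁ · (v + v_e)/v = 10.24 × 1488/1487 ≈ 10.24 kHz.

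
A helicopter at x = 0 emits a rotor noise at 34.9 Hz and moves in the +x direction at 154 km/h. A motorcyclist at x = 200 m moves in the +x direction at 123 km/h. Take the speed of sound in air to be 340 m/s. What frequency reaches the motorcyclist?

154 km/h = 42.78 m/s; 123 km/h = 34.17 m/s.
The observer lies on the +x side, so the source is heading toward the observer and the observer is heading away from the source.
General Doppler shift: f' = f · (v − v_o)/(v − v_s).
f' = 34.9 × (340 − 34.17)/(340 − 42.78) = 34.9 × 305.83/297.22 ≈ 35.9 Hz.

35.9 Hz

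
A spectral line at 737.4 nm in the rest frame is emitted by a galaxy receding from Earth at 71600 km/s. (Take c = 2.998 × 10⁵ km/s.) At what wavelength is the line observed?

β = v/c = 71600/299800 = 0.2388.
Relativistic Doppler for wavelength: λ' = λ₀ · √((1 + β)/(1 − β)).
λ' = 737.4 × √(1.2388/0.7612) = 737.4 × 1.27574 ≈ 940.7 nm.

940.7 nm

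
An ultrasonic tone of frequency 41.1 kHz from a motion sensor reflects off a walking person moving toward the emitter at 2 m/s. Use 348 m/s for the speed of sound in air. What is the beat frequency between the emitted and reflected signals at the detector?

475 Hz

The walking person first receives the wave as a moving observer: f₁ = f₀ · (v + u)/v = 41.1 × (348 + 2)/348 ≈ 41.336 kHz.
On reflection it acts as a source moving toward the stationary detector: f₂ = f₁ · v/(v − u) = 41.336 × 348/346 ≈ 41.575 kHz.
Beat frequency (with f₀ = 41100 Hz): |f₂ − f₀| = 2u·f₀/(v − u) = 2 × 2 × 41100/346 ≈ 475 Hz.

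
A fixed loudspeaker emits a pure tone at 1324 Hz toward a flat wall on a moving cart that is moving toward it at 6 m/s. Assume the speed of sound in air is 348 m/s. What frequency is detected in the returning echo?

1370 Hz

At the flat wall on a moving cart (a moving observer), f₁ = f₀ · (v + u)/v = 1324 × 354/348 ≈ 1347 Hz.
The reflection then acts as a moving source: f₂ = f₁ · v/(v − u) ≈ 1370 Hz.
Equivalently f₂ = f₀ · (v + u)/(v − u).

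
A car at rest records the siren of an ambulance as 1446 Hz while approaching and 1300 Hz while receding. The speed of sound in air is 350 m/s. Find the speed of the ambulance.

f₁/f₂ = (v + v_s)/(v − v_s), so v_s = v · (f₁ − f₂)/(f₁ + f₂).
v_s = 350 × (1446 − 1300)/(1446 + 1300) = 350 × 146/2746 ≈ 18.6 m/s.

18.6 m/s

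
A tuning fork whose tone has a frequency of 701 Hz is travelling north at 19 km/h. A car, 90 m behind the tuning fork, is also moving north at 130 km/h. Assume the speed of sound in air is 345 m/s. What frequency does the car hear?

19 km/h = 5.278 m/s; 130 km/h = 36.11 m/s.
The car is behind, so the tuning fork is moving away from it while the car is moving toward the tuning fork.
With source receding and observer approaching, f' = f · (v + v_o)/(v + v_s).
f' = 701 × (345 + 36.11)/(345 + 5.278) = 701 × 381.11/350.28 ≈ 763 Hz.

763 Hz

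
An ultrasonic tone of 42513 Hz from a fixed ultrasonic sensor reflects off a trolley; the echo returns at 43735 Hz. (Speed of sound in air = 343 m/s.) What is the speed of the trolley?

Double Doppler shift off a moving reflector: f₂ = f₀ · (v + u)/(v − u) (u > 0 toward emitter).
Rearranging, u = v · (f₂ − f₀)/(f₂ + f₀) = 343 × 1222/86248 ≈ 4.9 m/s.
So the trolley is moving at 4.9 m/s toward the emitter.

4.9 m/s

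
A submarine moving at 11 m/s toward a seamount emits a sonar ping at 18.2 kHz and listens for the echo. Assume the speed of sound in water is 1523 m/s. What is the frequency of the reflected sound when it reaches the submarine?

The seamount receives the sound from a moving source: f₁ = f₀ · v/(v − v_e) = 18.2 × 1523/1512 ≈ 18.33 kHz.
On the return leg the submarine is a moving observer: f₂ = f₁ · (v + v_e)/v = 18.33 × 1534/1523 ≈ 18.46 kHz.
Equivalently f₂ = f₀ · (v + v_e)/(v − v_e).

18.46 kHz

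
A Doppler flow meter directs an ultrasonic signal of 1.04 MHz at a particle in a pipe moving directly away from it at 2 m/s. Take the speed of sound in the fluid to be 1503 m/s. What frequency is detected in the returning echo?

The particle in a pipe first receives the wave as a moving observer: f₁ = f₀ · (v − u)/v = 1.04 × (1503 − 2)/1503 ≈ 1.0386 MHz.
The reflection then acts as a moving source: f₂ = f₁ · v/(v + u) ≈ 1.0372 MHz.

1.0372 MHz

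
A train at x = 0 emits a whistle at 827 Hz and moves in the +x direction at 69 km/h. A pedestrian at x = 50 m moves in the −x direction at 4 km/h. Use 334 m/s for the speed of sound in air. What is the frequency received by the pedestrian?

69 km/h = 19.17 m/s; 4 km/h = 1.111 m/s.
The observer lies on the +x side, so the source is heading toward the observer and the observer is heading toward the source.
General Doppler shift: f' = f · (v + v_o)/(v − v_s).
f' = 827 × (334 + 1.111)/(334 − 19.17) = 827 × 335.11/314.83 ≈ 880 Hz.

880 Hz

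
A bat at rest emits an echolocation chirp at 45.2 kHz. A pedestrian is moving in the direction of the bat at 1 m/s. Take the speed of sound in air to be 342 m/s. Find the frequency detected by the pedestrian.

45.3 kHz

Moving observer, stationary source: f' = f · (v + v_o)/v.
f' = 45.2 × (342 + 1)/342 = 45.2 × 343/342 ≈ 45.3 kHz.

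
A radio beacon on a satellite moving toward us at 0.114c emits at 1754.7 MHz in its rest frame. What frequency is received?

Relativistic Doppler for frequency: f' = f₀ · √((1 + β)/(1 − β)).
f' = 1754.7 × √(1.1140/0.8860) = 1754.7 × 1.12131 ≈ 1967.6 MHz.

1967.6 MHz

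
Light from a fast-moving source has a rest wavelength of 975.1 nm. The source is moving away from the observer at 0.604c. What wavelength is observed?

1962.5 nm

Relativistic Doppler for wavelength: λ' = λ₀ · √((1 + β)/(1 − β)).
λ' = 975.1 × √(1.6040/0.3960) = 975.1 × 2.01259 ≈ 1962.5 nm.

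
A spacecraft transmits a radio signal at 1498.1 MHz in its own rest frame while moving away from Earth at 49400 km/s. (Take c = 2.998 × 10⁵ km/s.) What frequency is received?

1268.6 MHz

β = v/c = 49400/299800 = 0.1648.
Relativistic Doppler for frequency: f' = f₀ · √((1 − β)/(1 + β)).
f' = 1498.1 × √(0.8352/1.1648) = 1498.1 × 0.84680 ≈ 1268.6 MHz.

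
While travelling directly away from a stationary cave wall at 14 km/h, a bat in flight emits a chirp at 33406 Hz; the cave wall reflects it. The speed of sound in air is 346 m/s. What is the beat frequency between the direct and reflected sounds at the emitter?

743 Hz

14 km/h = 3.889 m/s.
The cave wall receives the sound from a moving source: f₁ = f₀ · v/(v + v_e) = 33406 × 346/349.89 ≈ 33035 Hz.
On the return leg the bat in flight is a moving observer: f₂ = f₁ · (v − v_e)/v = 33035 × 342.11/346 ≈ 32663 Hz.
Equivalently f₂ = f₀ · (v − v_e)/(v + v_e).
Beat against the emitted tone: |f₂ − f₀| = 2v_e·f₀/(v + v_e) = 2 × 3.889 × 33406/349.89 ≈ 743 Hz.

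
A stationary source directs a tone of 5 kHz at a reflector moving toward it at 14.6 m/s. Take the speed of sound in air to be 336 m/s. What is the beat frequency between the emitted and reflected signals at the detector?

454 Hz

At the reflector (a moving observer), f₁ = f₀ · (v + u)/v = 5 × 350.6/336 ≈ 5.217 kHz.
On reflection it acts as a source moving toward the stationary detector: f₂ = f₁ · v/(v − u) = 5.217 × 336/321.4 ≈ 5.454 kHz.
Beat frequency (with f₀ = 5000 Hz): |f₂ − f₀| = 2u·f₀/(v − u) = 2 × 14.6 × 5000/321.4 ≈ 454 Hz.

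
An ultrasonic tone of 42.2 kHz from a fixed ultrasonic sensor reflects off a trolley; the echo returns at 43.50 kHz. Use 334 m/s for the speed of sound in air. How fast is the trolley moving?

5.1 m/s

Double Doppler shift off a moving reflector: f₂ = f₀ · (v + u)/(v − u) (u > 0 toward emitter).
Rearranging, u = v · (f₂ − f₀)/(f₂ + f₀) = 334 × 1.30/85.70 ≈ 5.1 m/s.
So the trolley is moving at 5.1 m/s toward the emitter.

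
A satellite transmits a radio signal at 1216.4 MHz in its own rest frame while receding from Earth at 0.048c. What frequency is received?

1159.3 MHz

Relativistic Doppler for frequency: f' = f₀ · √((1 − β)/(1 + β)).
f' = 1216.4 × √(0.9520/1.0480) = 1216.4 × 0.95310 ≈ 1159.3 MHz.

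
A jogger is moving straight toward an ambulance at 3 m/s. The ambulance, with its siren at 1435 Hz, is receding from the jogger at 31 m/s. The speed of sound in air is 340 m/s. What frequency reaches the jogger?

Both move, so f' = f · (v + v_o)/(v + v_s).
f' = 1435 × (340 + 3)/(340 + 31) = 1435 × 343/371 ≈ 1327 Hz.

1327 Hz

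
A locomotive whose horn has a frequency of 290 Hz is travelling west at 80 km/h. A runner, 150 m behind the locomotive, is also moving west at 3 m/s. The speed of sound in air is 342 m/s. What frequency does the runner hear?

80 km/h = 22.22 m/s.
The runner is behind, so the locomotive is moving away from it while the runner is moving toward the locomotive.
With source receding and observer approaching, f' = f · (v + v_o)/(v + v_s).
f' = 290 × (342 + 3)/(342 + 22.22) = 290 × 345/364.22 ≈ 275 Hz.

275 Hz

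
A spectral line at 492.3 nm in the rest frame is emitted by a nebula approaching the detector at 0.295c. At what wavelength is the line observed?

363.2 nm

Relativistic Doppler for wavelength: λ' = λ₀ · √((1 − β)/(1 + β)).
λ' = 492.3 × √(0.7050/1.2950) = 492.3 × 0.73784 ≈ 363.2 nm.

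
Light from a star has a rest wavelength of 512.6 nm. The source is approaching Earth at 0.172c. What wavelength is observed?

430.9 nm

Relativistic Doppler for wavelength: λ' = λ₀ · √((1 − β)/(1 + β)).
λ' = 512.6 × √(0.8280/1.1720) = 512.6 × 0.84053 ≈ 430.9 nm.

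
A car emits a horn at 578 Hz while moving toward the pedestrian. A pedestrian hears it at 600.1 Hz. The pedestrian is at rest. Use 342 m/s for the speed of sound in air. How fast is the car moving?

12.6 m/s

f' = f · v/(v − v_s) ⇒ v_s = v · |1 − f/f'|.
v_s = 342 × |1 − 578/600.1| = 342 × 0.03683 ≈ 12.6 m/s.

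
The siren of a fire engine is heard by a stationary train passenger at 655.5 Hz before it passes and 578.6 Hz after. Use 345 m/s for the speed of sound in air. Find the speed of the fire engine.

f₁/f₂ = (v + v_s)/(v − v_s), so v_s = v · (f₁ − f₂)/(f₁ + f₂).
v_s = 345 × (655.5 − 578.6)/(655.5 + 578.6) = 345 × 76.9/1234.1 ≈ 21.5 m/s.

21.5 m/s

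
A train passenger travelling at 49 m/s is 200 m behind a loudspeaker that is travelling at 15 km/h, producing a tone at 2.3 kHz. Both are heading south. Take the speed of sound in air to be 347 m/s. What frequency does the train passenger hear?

15 km/h = 4.167 m/s.
The train passenger is behind, so the loudspeaker is moving away from it while the train passenger is moving toward the loudspeaker.
General Doppler shift: f' = f · (v + v_o)/(v + v_s).
f' = 2.3 × (347 + 49)/(347 + 4.167) = 2.3 × 396/351.17 ≈ 2.59 kHz.

2.59 kHz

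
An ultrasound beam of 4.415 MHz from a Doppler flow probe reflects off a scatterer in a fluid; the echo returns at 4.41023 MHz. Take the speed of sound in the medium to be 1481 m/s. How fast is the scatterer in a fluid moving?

0.80 m/s

Double Doppler shift off a moving reflector: f₂ = f₀ · (v + u)/(v − u) (u > 0 toward emitter).
Rearranging, u = v · (f₂ − f₀)/(f₂ + f₀) = 1481 × -0.00477/8.82523 ≈ -0.80 m/s.
So the scatterer in a fluid is moving at 0.80 m/s away from the emitter.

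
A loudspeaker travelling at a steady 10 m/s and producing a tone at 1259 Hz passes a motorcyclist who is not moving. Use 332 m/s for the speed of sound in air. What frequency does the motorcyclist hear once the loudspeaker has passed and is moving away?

1222 Hz

Receding: f₂ = f · v/(v + v_s) = 1259 × 332/342 ≈ 1222 Hz.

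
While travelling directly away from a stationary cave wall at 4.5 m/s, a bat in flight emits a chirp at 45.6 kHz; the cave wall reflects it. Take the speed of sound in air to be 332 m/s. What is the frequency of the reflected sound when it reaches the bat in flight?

44.4 kHz

The cave wall receives the sound from a moving source: f₁ = f₀ · v/(v + v_e) = 45.6 × 332/336.5 ≈ 45.0 kHz.
On the return leg the bat in flight is a moving observer: f₂ = f₁ · (v − v_e)/v = 45.0 × 327.5/332 ≈ 44.4 kHz.
Equivalently f₂ = f₀ · (v − v_e)/(v + v_e).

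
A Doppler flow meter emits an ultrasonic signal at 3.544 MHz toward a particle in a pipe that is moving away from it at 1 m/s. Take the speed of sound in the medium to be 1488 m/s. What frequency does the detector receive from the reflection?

At the particle in a pipe (a moving observer), f₁ = f₀ · (v − u)/v = 3.544 × 1487/1488 ≈ 3.542 MHz.
The reflection then acts as a moving source: f₂ = f₁ · v/(v + u) ≈ 3.539 MHz.

3.539 MHz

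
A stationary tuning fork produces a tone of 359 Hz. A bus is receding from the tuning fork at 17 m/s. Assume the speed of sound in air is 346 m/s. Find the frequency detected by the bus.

Only the observer moves, away from the source, so f' = f · (v − v_o)/v.
f' = 359 × (346 − 17)/346 = 359 × 329/346 ≈ 341 Hz.

341 Hz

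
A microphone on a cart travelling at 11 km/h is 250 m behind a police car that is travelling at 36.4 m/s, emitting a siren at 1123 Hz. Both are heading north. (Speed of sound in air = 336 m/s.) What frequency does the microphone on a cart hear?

1022 Hz

11 km/h = 3.056 m/s.
The microphone on a cart is behind, so the police car is moving away from it while the microphone on a cart is moving toward the police car.
General Doppler shift: f' = f · (v + v_o)/(v + v_s).
f' = 1123 × (336 + 3.056)/(336 + 36.4) = 1123 × 339.06/372.4 ≈ 1022 Hz.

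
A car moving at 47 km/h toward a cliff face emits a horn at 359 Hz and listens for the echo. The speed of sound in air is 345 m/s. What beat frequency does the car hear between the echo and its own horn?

47 km/h = 13.06 m/s.
The cliff face receives the sound from a moving source: f₁ = f₀ · v/(v − v_e) = 359 × 345/331.94 ≈ 373.1 Hz.
On the return leg the car is a moving observer: f₂ = f₁ · (v + v_e)/v = 373.1 × 358.06/345 ≈ 387.2 Hz.
Equivalently f₂ = f₀ · (v + v_e)/(v − v_e).
Beat against the emitted tone: |f₂ − f₀| = 2v_e·f₀/(v − v_e) = 2 × 13.06 × 359/331.94 ≈ 28.2 Hz.

28.2 Hz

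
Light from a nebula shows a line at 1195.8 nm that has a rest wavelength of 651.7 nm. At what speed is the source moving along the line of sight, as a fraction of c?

λ'/λ₀ = 1.8349 > 1 (redshift), so the source is receding.
λ'/λ₀ = √((1 + β)/(1 − β)) for a receding source ⇒ β = (r² − 1)/(r² + 1) with r = λ'/λ₀.
β = (3.3668 − 1)/(3.3668 + 1) ≈ 0.542.

0.542c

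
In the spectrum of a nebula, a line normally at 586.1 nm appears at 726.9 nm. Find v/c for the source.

λ'/λ₀ = 1.2402 > 1 (redshift), so the source is receding.
λ'/λ₀ = √((1 + β)/(1 − β)) for a receding source ⇒ β = (r² − 1)/(r² + 1) with r = λ'/λ₀.
β = (1.5382 − 1)/(1.5382 + 1) ≈ 0.212.

0.212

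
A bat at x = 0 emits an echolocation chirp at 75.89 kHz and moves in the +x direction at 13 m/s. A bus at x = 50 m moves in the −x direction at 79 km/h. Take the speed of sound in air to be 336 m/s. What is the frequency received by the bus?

79 km/h = 21.94 m/s.
The observer lies on the +x side, so the source is heading toward the observer and the observer is heading toward the source.
General Doppler shift: f' = f · (v + v_o)/(v − v_s).
f' = 75.89 × (336 + 21.94)/(336 − 13) = 75.89 × 357.94/323 ≈ 84.1 kHz.

84.1 kHz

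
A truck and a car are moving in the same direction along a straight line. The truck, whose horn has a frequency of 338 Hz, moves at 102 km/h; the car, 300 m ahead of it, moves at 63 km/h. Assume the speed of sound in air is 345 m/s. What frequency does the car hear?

102 km/h = 28.33 m/s; 63 km/h = 17.5 m/s.
The car is ahead, so the truck is moving toward it while the car is moving away from the truck.
With source approaching and observer receding, f' = f · (v − v_o)/(v − v_s).
f' = 338 × (345 − 17.5)/(345 − 28.33) = 338 × 327.5/316.67 ≈ 350 Hz.

350 Hz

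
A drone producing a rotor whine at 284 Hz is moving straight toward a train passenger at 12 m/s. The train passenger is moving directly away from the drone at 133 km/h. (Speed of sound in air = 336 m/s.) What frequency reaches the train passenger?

133 km/h = 36.94 m/s.
With source approaching and observer receding, f' = f · (v − v_o)/(v − v_s).
f' = 284 × (336 − 36.94)/(336 − 12) = 284 × 299.06/324 ≈ 262 Hz.

262 Hz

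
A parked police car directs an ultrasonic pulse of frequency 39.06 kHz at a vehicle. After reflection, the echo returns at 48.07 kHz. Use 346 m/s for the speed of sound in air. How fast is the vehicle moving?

36 m/s

Double Doppler shift off a moving reflector: f₂ = f₀ · (v + u)/(v − u) (u > 0 toward emitter).
Rearranging, u = v · (f₂ − f₀)/(f₂ + f₀) = 346 × 9.01/87.13 ≈ 36 m/s.
So the vehicle is moving at 36 m/s toward the emitter.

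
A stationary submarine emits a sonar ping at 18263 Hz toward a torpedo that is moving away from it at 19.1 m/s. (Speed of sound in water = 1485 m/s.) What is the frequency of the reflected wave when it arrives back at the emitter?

The torpedo first receives the wave as a moving observer: f₁ = f₀ · (v − u)/v = 18263 × (1485 − 19.1)/1485 ≈ 18028 Hz.
On reflection it acts as a source moving away from the stationary detector: f₂ = f₁ · v/(v + u) = 18028 × 1485/1504.1 ≈ 17799 Hz.

17799 Hz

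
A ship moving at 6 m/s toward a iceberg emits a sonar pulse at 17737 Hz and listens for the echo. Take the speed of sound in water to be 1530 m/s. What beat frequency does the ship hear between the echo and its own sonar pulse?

140 Hz

The iceberg receives the sound from a moving source: f₁ = f₀ · v/(v − v_e) = 17737 × 1530/1524 ≈ 17806.8 Hz.
On the return leg the ship is a moving observer: f₂ = f₁ · (v + v_e)/v = 17806.8 × 1536/1530 ≈ 17876.7 Hz.
Beat against the emitted tone: |f₂ − f₀| = 2v_e·f₀/(v − v_e) = 2 × 6 × 17737/1524 ≈ 140 Hz.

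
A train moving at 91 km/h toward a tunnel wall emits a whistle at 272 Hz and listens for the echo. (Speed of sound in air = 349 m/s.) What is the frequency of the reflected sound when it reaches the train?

314 Hz

91 km/h = 25.28 m/s.
The tunnel wall receives the sound from a moving source: f₁ = f₀ · v/(v − v_e) = 272 × 349/323.72 ≈ 293 Hz.
On the return leg the train is a moving observer: f₂ = f₁ · (v + v_e)/v = 293 × 374.28/349 ≈ 314 Hz.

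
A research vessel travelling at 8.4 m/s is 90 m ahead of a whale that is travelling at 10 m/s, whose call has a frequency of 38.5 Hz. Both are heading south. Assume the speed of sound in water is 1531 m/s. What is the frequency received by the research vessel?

The research vessel is ahead, so the whale is moving toward it while the research vessel is moving away from the whale.
Both move, so f' = f · (v − v_o)/(v − v_s).
f' = 38.5 × (1531 − 8.4)/(1531 − 10) = 38.5 × 1522.6/1521 ≈ 38.5 Hz.

38.5 Hz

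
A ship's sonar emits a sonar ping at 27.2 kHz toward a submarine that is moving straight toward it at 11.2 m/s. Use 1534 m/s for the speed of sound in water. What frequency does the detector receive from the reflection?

At the submarine (a moving observer), f₁ = f₀ · (v + u)/v = 27.2 × 1545.2/1534 ≈ 27.4 kHz.
On reflection it acts as a source moving toward the stationary detector: f₂ = f₁ · v/(v − u) = 27.4 × 1534/1522.8 ≈ 27.6 kHz.

27.6 kHz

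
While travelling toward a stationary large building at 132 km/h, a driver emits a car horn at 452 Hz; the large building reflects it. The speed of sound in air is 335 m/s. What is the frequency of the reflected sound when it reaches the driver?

563 Hz

132 km/h = 36.67 m/s.
The large building receives the sound from a moving source: f₁ = f₀ · v/(v − v_e) = 452 × 335/298.33 ≈ 508 Hz.
On the return leg the driver is a moving observer: f₂ = f₁ · (v + v_e)/v = 508 × 371.67/335 ≈ 563 Hz.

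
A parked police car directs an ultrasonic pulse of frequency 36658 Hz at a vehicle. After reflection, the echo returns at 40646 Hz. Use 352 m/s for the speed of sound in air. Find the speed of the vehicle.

18.2 m/s

Double Doppler shift off a moving reflector: f₂ = f₀ · (v + u)/(v − u) (u > 0 toward emitter).
Rearranging, u = v · (f₂ − f₀)/(f₂ + f₀) = 352 × 3988/77304 ≈ 18.2 m/s.
So the vehicle is moving at 18.2 m/s toward the emitter.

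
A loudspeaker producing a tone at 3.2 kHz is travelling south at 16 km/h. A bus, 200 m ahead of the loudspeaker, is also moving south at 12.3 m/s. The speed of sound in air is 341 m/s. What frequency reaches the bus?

3.13 kHz

16 km/h = 4.444 m/s.
The bus is ahead, so the loudspeaker is moving toward it while the bus is moving away from the loudspeaker.
Both move, so f' = f · (v − v_o)/(v − v_s).
f' = 3.2 × (341 − 12.3)/(341 − 4.444) = 3.2 × 328.7/336.56 ≈ 3.13 kHz.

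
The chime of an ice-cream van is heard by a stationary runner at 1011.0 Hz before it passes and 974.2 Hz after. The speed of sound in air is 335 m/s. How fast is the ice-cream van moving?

f₁/f₂ = (v + v_s)/(v − v_s), so v_s = v · (f₁ − f₂)/(f₁ + f₂).
v_s = 335 × (1011.0 − 974.2)/(1011.0 + 974.2) = 335 × 36.8/1985.2 ≈ 6.2 m/s.

6.2 m/s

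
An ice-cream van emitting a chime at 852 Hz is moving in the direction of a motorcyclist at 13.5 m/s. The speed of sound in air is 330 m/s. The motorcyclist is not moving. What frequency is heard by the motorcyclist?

888 Hz

Only the source moves, toward the listener, so f' = f · v/(v − v_s).
f' = 852 × 330/(330 − 13.5) = 852 × 330/316.5 ≈ 888 Hz.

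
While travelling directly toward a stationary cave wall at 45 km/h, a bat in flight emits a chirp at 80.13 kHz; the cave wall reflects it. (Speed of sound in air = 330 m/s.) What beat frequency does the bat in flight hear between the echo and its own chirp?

6309 Hz

45 km/h = 12.5 m/s.
The cave wall receives the sound from a moving source: f₁ = f₀ · v/(v − v_e) = 80.13 × 330/317.5 ≈ 83.28 kHz.
On the return leg the bat in flight is a moving observer: f₂ = f₁ · (v + v_e)/v = 83.28 × 342.5/330 ≈ 86.44 kHz.
Equivalently f₂ = f₀ · (v + v_e)/(v − v_e).
Beat against the emitted tone (with f₀ = 80130 Hz): |f₂ − f₀| = 2v_e·f₀/(v − v_e) = 2 × 12.5 × 80130/317.5 ≈ 6309 Hz.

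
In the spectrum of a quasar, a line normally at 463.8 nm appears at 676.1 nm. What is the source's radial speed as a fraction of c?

0.360

λ'/λ₀ = 1.4577 > 1 (redshift), so the source is receding.
λ'/λ₀ = √((1 + β)/(1 − β)) for a receding source ⇒ β = (r² − 1)/(r² + 1) with r = λ'/λ₀.
β = (2.1250 − 1)/(2.1250 + 1) ≈ 0.360.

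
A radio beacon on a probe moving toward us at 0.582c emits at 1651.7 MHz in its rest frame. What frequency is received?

3213.3 MHz

Relativistic Doppler for frequency: f' = f₀ · √((1 + β)/(1 − β)).
f' = 1651.7 × √(1.5820/0.4180) = 1651.7 × 1.94543 ≈ 3213.3 MHz.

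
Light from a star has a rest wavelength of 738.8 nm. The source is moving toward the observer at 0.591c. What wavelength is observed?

Relativistic Doppler for wavelength: λ' = λ₀ · √((1 − β)/(1 + β)).
λ' = 738.8 × √(0.4090/1.5910) = 738.8 × 0.50702 ≈ 374.6 nm.

374.6 nm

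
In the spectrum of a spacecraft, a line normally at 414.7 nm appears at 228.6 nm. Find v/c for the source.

0.534c

λ'/λ₀ = 0.5512 < 1 (blueshift), so the source is approaching.
λ'/λ₀ = √((1 − β)/(1 + β)) for an approaching source ⇒ β = (1 − r²)/(1 + r²) with r = λ'/λ₀.
β = (1 − 0.3039)/(1 + 0.3039) ≈ 0.534.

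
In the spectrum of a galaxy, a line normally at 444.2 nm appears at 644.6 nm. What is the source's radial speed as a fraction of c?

0.356c

λ'/λ₀ = 1.4511 > 1 (redshift), so the source is receding.
λ'/λ₀ = √((1 + β)/(1 − β)) for a receding source ⇒ β = (r² − 1)/(r² + 1) with r = λ'/λ₀.
β = (2.1058 − 1)/(2.1058 + 1) ≈ 0.356.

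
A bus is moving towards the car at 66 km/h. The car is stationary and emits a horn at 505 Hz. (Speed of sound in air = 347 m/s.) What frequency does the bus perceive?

532 Hz

66 km/h = 18.33 m/s.
Only the observer moves, toward the source, so f' = f · (v + v_o)/v.
f' = 505 × (347 + 18.33)/347 = 505 × 365.33/347 ≈ 532 Hz.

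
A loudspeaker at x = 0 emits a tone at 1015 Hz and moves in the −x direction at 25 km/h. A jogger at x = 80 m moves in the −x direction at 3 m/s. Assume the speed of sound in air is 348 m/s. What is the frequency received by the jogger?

25 km/h = 6.944 m/s.
The observer lies on the +x side, so the source is heading away from the observer and the observer is heading toward the source.
General Doppler shift: f' = f · (v + v_o)/(v + v_s).
f' = 1015 × (348 + 3)/(348 + 6.944) = 1015 × 351/354.94 ≈ 1004 Hz.

1004 Hz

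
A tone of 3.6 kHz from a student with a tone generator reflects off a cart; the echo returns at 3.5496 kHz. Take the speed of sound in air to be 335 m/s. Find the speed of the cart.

Double Doppler shift off a moving reflector: f₂ = f₀ · (v + u)/(v − u) (u > 0 toward emitter).
Rearranging, u = v · (f₂ − f₀)/(f₂ + f₀) = 335 × -0.0504/7.1496 ≈ -2.36 m/s.
So the cart is moving at 2.36 m/s away from the emitter.

2.36 m/s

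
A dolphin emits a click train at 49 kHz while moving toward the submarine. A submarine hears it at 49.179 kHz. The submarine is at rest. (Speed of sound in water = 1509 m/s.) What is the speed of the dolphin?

5.5 m/s

f' = f · v/(v − v_s) ⇒ v_s = v · |1 − f/f'|.
v_s = 1509 × |1 − 49/49.179| = 1509 × 0.00364 ≈ 5.5 m/s.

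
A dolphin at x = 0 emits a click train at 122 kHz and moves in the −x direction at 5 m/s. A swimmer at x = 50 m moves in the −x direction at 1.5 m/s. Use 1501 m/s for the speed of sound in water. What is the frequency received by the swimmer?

121.7 kHz

The observer lies on the +x side, so the source is heading away from the observer and the observer is heading toward the source.
Both move, so f' = f · (v + v_o)/(v + v_s).
f' = 122 × (1501 + 1.5)/(1501 + 5) = 122 × 1502.5/1506 ≈ 121.7 kHz.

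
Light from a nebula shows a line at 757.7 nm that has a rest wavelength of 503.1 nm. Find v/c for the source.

0.388

λ'/λ₀ = 1.5061 > 1 (redshift), so the source is receding.
λ'/λ₀ = √((1 + β)/(1 − β)) for a receding source ⇒ β = (r² − 1)/(r² + 1) with r = λ'/λ₀.
β = (2.2682 − 1)/(2.2682 + 1) ≈ 0.388.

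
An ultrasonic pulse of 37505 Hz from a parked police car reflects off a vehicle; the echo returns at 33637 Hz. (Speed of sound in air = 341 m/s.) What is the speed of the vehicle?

Double Doppler shift off a moving reflector: f₂ = f₀ · (v + u)/(v − u) (u > 0 toward emitter).
Rearranging, u = v · (f₂ − f₀)/(f₂ + f₀) = 341 × -3868/71142 ≈ -18.5 m/s.
So the vehicle is moving at 18.5 m/s away from the emitter.

18.5 m/s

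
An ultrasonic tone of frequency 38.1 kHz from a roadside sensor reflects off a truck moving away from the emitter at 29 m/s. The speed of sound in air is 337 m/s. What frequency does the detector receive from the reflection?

The truck first receives the wave as a moving observer: f₁ = f₀ · (v − u)/v = 38.1 × (337 − 29)/337 ≈ 34.8 kHz.
On reflection it acts as a source moving away from the stationary detector: f₂ = f₁ · v/(v + u) = 34.8 × 337/366 ≈ 32.1 kHz.

32.1 kHz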